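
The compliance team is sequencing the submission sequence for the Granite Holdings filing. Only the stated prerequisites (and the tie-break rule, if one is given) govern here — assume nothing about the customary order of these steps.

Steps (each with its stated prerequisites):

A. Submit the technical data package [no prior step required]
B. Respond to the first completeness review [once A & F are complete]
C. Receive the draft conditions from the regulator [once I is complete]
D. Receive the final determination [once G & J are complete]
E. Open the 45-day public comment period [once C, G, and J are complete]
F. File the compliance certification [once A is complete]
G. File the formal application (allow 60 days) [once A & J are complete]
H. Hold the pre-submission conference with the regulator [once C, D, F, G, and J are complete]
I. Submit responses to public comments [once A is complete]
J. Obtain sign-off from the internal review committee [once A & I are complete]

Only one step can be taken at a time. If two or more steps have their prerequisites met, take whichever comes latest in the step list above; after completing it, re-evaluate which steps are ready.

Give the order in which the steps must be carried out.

A, I, J, G, F, D, C, H, E, B

A is the only step with nothing outstanding, so it goes first.
I and F are both available; I is listed later → I.
J and C now also ready, so the ready set is {J, F, C}; J is listed later → J.
Now G, F and C have their prerequisites met. G is listed later, so G next.
F, D and C are all available; F is listed later → F.
B now also ready, so the ready set is {D, C, B}; D is listed later → D.
C and B are both available; C is listed later → C.
H and E now also ready, so the ready set is {H, E, B}; H is listed later → H.
E and B are both available; E is listed later → E.
B needed F and A, now all done → B.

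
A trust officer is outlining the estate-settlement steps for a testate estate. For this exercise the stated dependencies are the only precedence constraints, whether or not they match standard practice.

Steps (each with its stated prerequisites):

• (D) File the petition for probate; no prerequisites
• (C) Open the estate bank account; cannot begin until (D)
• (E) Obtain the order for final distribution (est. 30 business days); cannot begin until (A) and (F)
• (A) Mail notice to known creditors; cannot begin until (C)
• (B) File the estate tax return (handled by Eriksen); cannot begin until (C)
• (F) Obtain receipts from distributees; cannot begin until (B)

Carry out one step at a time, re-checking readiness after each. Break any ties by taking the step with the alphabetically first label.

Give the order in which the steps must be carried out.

(D) has no prerequisites → (D) first.
That leaves (C) as the only ready step → (C).
Ready: (A) and (B). (A) has the earlier label → (A).
(B) is the only step now ready → (B).
(F) needed (B), now all done → (F).
(E) needed (A) and (F), now all done → (E).

(D), (C), (A), (B), (F), (E)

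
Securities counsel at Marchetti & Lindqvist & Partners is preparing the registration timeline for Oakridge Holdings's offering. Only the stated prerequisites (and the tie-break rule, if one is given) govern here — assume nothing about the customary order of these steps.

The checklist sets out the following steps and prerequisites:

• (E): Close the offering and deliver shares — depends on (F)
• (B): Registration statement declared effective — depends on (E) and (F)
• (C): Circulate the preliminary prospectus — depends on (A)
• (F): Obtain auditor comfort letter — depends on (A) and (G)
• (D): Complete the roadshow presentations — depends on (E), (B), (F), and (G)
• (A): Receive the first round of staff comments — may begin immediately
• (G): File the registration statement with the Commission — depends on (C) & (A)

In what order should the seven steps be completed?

(A), (C), (G), (F), (E), (B), (D)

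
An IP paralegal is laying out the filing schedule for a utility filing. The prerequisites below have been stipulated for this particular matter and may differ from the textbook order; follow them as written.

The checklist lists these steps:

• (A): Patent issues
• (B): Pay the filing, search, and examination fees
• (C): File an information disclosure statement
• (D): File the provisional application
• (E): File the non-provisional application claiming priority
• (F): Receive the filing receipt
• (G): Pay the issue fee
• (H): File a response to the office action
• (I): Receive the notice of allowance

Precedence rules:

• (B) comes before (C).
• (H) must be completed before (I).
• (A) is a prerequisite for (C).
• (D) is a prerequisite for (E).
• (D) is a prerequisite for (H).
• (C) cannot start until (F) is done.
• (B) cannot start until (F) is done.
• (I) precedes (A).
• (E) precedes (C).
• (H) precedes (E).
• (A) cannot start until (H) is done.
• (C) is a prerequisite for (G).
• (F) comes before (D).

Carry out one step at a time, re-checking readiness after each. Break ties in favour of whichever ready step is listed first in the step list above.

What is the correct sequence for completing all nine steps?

(F) → (B) → (D) → (H) → (E) → (I) → (A) → (C) → (G)

Only (F) has no prerequisites, so it is first.
(B) and (D) are both available; (B) is listed earlier → (B).
Next only (D) has its prerequisites met → (D).
(H) needed (D), now all done → (H).
Ready: (E) and (I). (E) is listed earlier → (E).
(I) is the only step now ready → (I).
That leaves (A) as the only ready step → (A).
(C) needed (A), (B), (E) and (F), now all done → (C).
That leaves (G) as the only ready step → (G).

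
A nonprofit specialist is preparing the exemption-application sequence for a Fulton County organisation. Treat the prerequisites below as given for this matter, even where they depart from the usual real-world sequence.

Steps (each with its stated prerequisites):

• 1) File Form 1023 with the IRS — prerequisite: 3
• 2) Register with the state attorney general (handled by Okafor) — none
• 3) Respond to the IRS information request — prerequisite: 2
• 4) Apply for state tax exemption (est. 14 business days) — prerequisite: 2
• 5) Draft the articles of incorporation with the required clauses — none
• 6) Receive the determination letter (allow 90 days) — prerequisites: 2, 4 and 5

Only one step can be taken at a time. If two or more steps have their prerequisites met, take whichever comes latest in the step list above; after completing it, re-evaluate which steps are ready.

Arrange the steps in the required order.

5, 2, 4, 6, 3, 1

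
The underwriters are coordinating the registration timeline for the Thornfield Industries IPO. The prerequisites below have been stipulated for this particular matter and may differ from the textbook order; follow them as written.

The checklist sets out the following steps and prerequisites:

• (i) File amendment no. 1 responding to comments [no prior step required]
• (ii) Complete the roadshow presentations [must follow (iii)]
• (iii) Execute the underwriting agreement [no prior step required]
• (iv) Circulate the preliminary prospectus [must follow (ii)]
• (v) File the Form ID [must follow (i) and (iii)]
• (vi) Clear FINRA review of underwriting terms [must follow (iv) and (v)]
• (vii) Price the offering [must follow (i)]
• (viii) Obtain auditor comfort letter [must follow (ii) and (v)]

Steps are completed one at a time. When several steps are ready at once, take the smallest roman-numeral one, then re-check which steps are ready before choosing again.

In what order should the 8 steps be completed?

(i), (iii), (ii), (iv), (v), (vi), (vii), (viii)

Nothing is required for (i) and (iii). (i) has the earlier label → (i) first.
(vii) now also ready, so the ready set is {(iii), (vii)}; (iii) has the earlier label → (iii).
(ii) and (v) now also ready, so the ready set is {(ii), (v), (vii)}; (ii) has the earlier label → (ii).
Ready: (iv), (v) and (vii). (iv) has the earlier label → (iv).
Now (v) and (vii) have their prerequisites met. (v) has the earlier label, so (v) next.
Now (vi), (vii) and (viii) have their prerequisites met. (vi) has the earlier label, so (vi) next.
Ready: (vii) and (viii). (vii) has the earlier label → (vii).
That leaves (viii) as the only ready step → (viii).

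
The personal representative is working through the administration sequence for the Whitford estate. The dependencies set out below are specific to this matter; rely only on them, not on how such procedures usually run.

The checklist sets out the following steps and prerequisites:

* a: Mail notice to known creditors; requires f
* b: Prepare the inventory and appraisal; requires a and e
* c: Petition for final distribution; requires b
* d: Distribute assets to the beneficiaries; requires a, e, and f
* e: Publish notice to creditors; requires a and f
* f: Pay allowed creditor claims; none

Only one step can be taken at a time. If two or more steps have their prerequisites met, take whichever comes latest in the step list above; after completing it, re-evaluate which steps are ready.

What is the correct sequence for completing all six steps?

f, a, e, d, b, c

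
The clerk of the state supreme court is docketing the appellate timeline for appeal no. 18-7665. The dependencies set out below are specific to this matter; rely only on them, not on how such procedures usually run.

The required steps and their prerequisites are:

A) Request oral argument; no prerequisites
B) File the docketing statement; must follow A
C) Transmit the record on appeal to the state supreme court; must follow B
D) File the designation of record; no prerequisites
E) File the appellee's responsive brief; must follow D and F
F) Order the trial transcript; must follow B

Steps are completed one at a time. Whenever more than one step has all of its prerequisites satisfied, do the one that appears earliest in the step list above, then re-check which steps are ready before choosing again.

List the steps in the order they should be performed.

A B C D F E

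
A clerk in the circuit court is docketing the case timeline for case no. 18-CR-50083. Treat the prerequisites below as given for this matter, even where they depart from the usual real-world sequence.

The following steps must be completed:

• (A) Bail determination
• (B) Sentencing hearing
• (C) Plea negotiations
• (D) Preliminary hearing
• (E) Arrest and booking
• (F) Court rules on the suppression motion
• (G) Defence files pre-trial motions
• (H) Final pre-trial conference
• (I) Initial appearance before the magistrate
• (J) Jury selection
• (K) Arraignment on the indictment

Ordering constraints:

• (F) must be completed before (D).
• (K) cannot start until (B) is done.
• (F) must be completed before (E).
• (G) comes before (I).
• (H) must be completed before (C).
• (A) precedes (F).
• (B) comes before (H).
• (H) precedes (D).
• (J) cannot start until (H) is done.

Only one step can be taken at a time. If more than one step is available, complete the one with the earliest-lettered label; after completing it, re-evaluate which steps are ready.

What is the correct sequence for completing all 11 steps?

(A) (B) (F) (E) (G) (H) (C) (D) (I) (J) (K)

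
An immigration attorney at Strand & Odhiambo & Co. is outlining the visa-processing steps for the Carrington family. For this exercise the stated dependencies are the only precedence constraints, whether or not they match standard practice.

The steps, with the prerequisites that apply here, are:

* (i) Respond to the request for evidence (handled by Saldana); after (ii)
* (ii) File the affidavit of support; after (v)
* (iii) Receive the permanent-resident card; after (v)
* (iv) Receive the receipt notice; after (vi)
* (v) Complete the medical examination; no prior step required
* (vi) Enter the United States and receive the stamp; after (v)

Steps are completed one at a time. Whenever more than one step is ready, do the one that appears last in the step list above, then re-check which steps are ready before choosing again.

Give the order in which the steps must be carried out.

(v) → (vi) → (iv) → (iii) → (ii) → (i)

(v) has no prerequisites → (v) first.
Now (vi), (iii) and (ii) have their prerequisites met. (vi) is listed later, so (vi) next.
(iv) now also ready, so the ready set is {(iv), (iii), (ii)}; (iv) is listed later → (iv).
(iii) and (ii) are both available; (iii) is listed later → (iii).
That leaves (ii) as the only ready step → (ii).
(i) needed (ii), now all done → (i).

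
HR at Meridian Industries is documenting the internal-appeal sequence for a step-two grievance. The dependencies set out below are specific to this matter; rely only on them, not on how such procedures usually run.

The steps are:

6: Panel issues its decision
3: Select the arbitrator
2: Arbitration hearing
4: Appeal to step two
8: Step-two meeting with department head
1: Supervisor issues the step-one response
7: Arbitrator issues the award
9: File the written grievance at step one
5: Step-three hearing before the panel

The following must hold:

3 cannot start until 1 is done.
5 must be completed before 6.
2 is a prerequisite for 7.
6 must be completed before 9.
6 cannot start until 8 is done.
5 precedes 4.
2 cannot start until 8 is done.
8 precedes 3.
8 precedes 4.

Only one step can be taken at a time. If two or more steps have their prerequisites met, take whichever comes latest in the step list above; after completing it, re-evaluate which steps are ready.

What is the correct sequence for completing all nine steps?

5 → 1 → 8 → 4 → 2 → 7 → 3 → 6 → 9

Nothing is required for 5, 1 and 8. 5 is listed later → 5 first.
1 and 8 are both available; 1 is listed later → 1.
Next only 8 has its prerequisites met → 8.
Ready: 4, 2, 3 and 6. 4 is listed later → 4.
2, 3 and 6 are all available; 2 is listed later → 2.
7, 3 and 6 are all available; 7 is listed later → 7.
Now 3 and 6 have their prerequisites met. 3 is listed later, so 3 next.
Next only 6 has its prerequisites met → 6.
9 needed 6, now all done → 9.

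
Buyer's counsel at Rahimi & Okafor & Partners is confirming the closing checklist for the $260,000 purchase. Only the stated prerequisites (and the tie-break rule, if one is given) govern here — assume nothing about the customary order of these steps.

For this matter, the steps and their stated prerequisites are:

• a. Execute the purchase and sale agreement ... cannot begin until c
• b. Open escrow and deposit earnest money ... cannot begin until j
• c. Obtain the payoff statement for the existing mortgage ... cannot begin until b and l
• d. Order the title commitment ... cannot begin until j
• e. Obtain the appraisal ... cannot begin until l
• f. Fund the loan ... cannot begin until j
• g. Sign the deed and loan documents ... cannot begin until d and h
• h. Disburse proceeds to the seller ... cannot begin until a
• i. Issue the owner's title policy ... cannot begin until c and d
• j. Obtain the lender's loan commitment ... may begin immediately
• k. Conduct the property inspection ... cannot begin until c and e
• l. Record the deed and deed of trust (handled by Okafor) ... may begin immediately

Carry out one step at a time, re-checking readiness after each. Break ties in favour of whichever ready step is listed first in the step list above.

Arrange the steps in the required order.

j → b → d → f → l → c → a → e → h → g → i → k

j and l have no prerequisites; j is listed earlier, so j is first.
b, d and f now also ready, so the ready set is {b, d, f, l}; b is listed earlier → b.
Now d, f and l have their prerequisites met. d is listed earlier, so d next.
f and l are both available; f is listed earlier → f.
Next only l has its prerequisites met → l.
Ready: c and e. c is listed earlier → c.
a and i now also ready, so the ready set is {a, e, i}; a is listed earlier → a.
e, h and i are all available; e is listed earlier → e.
k now also ready, so the ready set is {h, i, k}; h is listed earlier → h.
g, i and k are all available; g is listed earlier → g.
Now i and k have their prerequisites met. i is listed earlier, so i next.
k needed c and e, now all done → k.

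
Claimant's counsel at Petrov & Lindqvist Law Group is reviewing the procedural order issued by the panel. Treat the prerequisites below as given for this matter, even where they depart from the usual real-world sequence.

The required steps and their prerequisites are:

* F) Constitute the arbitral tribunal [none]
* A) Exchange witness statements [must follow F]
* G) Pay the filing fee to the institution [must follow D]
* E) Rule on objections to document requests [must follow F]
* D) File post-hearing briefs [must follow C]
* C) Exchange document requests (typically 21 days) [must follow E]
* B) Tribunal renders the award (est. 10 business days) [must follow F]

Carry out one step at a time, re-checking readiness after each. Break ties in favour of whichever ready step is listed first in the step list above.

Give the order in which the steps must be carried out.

F → A → E → C → D → G → B

Only F has no prerequisites, so it is first.
Ready: A, E and B. A is listed earlier → A.
Ready: E and B. E is listed earlier → E.
C and B are both available; C is listed earlier → C.
Ready: D and B. D is listed earlier → D.
G and B are both available; G is listed earlier → G.
B is the only step now ready → B.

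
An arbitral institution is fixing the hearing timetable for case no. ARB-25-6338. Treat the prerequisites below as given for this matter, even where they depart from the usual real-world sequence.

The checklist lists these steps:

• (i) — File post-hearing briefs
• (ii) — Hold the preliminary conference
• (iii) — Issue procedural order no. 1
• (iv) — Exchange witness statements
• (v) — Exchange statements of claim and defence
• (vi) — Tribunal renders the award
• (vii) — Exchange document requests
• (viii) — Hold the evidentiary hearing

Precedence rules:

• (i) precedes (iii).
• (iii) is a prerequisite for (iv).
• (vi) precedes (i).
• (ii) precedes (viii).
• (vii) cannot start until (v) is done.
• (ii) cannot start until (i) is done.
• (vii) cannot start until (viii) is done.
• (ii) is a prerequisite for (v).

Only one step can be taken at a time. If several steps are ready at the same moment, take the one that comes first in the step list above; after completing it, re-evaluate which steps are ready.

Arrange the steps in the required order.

(vi) → (i) → (ii) → (iii) → (iv) → (v) → (viii) → (vii)

(vi) has no prerequisites → (vi) first.
(i) is the only step now ready → (i).
Now (ii) and (iii) have their prerequisites met. (ii) is listed earlier, so (ii) next.
(iii), (v) and (viii) are all available; (iii) is listed earlier → (iii).
Ready: (iv), (v) and (viii). (iv) is listed earlier → (iv).
(v) and (viii) are both available; (v) is listed earlier → (v).
That leaves (viii) as the only ready step → (viii).
That leaves (vii) as the only ready step → (vii).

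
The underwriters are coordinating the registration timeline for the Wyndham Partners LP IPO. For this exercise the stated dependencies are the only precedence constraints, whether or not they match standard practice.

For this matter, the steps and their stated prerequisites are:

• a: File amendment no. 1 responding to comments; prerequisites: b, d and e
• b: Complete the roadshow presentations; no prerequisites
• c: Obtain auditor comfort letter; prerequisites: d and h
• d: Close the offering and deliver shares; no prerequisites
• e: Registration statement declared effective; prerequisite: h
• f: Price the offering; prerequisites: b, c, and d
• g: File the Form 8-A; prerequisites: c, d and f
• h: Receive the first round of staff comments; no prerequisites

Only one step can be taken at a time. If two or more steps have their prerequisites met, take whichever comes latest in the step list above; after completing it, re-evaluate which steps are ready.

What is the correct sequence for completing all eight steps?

h, e, d, c, b, f, g, a

h, d and b have no prerequisites; h is listed later, so h is first.
e, d and b are all available; e is listed later → e.
d and b are both available; d is listed later → d.
c and b are both available; c is listed later → c.
b is the only step now ready → b.
Ready: f and a. f is listed later → f.
Now g and a have their prerequisites met. g is listed later, so g next.
a needed e, d and b, now all done → a.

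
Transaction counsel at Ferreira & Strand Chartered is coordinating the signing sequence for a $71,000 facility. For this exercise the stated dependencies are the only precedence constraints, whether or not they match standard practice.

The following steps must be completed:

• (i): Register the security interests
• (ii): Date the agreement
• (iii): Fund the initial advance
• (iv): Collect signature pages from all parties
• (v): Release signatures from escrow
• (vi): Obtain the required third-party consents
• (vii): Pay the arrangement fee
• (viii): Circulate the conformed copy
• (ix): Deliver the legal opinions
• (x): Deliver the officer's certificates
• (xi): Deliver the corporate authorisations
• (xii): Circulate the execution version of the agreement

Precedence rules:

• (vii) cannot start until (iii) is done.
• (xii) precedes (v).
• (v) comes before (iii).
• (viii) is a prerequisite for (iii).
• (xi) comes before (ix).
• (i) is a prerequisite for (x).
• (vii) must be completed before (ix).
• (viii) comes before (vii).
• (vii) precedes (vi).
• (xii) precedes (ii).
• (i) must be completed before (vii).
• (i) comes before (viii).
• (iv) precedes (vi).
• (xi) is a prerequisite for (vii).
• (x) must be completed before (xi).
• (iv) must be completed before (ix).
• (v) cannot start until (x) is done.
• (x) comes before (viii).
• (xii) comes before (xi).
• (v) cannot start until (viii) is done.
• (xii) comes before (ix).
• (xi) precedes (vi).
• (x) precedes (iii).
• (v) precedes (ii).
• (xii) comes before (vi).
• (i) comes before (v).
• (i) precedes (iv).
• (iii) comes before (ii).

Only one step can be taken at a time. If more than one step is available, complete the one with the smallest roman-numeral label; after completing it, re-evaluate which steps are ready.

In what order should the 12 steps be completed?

(i) → (iv) → (x) → (viii) → (xii) → (v) → (iii) → (ii) → (xi) → (vii) → (vi) → (ix)

(i) and (xii) have no prerequisites; (i) has the earlier label, so (i) is first.
Ready: (iv), (x) and (xii). (iv) has the earlier label → (iv).
Ready: (x) and (xii). (x) has the earlier label → (x).
(viii) now also ready, so the ready set is {(viii), (xii)}; (viii) has the earlier label → (viii).
That leaves (xii) as the only ready step → (xii).
(v) and (xi) are both available; (v) has the earlier label → (v).
(iii) now also ready, so the ready set is {(iii), (xi)}; (iii) has the earlier label → (iii).
(ii) now also ready, so the ready set is {(ii), (xi)}; (ii) has the earlier label → (ii).
(xi) needed (x) and (xii), now all done → (xi).
Next only (vii) has its prerequisites met → (vii).
Ready: (vi) and (ix). (vi) has the earlier label → (vi).
That leaves (ix) as the only ready step → (ix).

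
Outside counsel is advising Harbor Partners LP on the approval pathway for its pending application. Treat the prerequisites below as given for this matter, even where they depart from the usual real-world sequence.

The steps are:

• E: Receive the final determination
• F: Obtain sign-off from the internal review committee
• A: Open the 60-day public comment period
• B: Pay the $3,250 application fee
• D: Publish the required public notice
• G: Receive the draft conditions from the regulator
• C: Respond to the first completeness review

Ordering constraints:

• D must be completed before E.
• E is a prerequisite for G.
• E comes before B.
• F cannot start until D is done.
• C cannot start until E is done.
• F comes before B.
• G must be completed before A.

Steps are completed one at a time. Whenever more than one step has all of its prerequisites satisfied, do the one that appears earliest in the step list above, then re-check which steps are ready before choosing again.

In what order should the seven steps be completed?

D → E → F → B → G → A → C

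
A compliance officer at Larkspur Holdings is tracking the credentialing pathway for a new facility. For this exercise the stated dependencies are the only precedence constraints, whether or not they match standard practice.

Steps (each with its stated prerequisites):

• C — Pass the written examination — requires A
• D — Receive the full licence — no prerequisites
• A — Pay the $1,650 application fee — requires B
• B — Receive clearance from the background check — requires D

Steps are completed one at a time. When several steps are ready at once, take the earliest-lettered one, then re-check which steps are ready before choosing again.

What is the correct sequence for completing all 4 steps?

D → B → A → C

D is the only step with nothing outstanding, so it goes first.
B needed D, now all done → B.
That leaves A as the only ready step → A.
C needed A, now all done → C.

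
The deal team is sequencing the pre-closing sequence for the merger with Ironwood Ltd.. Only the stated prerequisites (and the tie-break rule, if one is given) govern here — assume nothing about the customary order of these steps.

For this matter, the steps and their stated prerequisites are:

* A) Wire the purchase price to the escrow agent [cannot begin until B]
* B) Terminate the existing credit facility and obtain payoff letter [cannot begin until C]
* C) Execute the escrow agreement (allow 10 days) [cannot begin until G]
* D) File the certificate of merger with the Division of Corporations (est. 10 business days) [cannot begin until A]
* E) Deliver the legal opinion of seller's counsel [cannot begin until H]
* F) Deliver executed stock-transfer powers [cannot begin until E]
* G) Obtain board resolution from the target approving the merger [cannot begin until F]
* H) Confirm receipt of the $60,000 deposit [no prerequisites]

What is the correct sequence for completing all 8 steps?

H has no prerequisites → H first.
Next only E has its prerequisites met → E.
F needed E, now all done → F.
G needed F, now all done → G.
That leaves C as the only ready step → C.
B needed C, now all done → B.
A needed B, now all done → A.
D needed A, now all done → D.

H E F G C B A D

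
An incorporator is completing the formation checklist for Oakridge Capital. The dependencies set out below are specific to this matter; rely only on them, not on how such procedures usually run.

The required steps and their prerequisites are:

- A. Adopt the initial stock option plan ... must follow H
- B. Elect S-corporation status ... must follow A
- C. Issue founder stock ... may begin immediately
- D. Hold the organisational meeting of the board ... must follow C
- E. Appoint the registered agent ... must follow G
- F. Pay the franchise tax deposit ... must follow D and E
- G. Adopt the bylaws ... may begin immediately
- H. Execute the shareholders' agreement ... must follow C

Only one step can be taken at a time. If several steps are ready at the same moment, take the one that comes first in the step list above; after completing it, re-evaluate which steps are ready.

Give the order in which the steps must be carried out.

C, D, G, E, F, H, A, B

Nothing is required for C and G. C is listed earlier → C first.
D and H now also ready, so the ready set is {D, G, H}; D is listed earlier → D.
Now G and H have their prerequisites met. G is listed earlier, so G next.
E now also ready, so the ready set is {E, H}; E is listed earlier → E.
F now also ready, so the ready set is {F, H}; F is listed earlier → F.
H needed C, now all done → H.
Next only A has its prerequisites met → A.
B needed A, now all done → B.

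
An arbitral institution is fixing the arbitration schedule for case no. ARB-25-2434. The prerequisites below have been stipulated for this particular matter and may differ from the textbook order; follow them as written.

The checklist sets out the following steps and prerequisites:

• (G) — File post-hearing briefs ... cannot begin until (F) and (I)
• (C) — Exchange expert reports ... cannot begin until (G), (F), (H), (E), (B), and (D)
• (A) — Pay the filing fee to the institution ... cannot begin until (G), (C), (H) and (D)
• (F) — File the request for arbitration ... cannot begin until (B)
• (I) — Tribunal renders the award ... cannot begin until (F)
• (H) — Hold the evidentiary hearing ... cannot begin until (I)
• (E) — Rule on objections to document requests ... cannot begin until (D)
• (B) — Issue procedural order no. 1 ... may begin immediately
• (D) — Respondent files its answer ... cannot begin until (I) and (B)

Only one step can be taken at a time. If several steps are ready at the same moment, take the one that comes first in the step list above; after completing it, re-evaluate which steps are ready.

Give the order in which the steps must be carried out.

(B) is the only step with nothing outstanding, so it goes first.
(F) needed (B), now all done → (F).
(I) needed (F), now all done → (I).
Now (G), (H) and (D) have their prerequisites met. (G) is listed earlier, so (G) next.
Ready: (H) and (D). (H) is listed earlier → (H).
(D) needed (I) and (B), now all done → (D).
That leaves (E) as the only ready step → (E).
(C) needed (G), (F), (H), (E), (B) and (D), now all done → (C).
(A) is the only step now ready → (A).

(B), (F), (I), (G), (H), (D), (E), (C), (A)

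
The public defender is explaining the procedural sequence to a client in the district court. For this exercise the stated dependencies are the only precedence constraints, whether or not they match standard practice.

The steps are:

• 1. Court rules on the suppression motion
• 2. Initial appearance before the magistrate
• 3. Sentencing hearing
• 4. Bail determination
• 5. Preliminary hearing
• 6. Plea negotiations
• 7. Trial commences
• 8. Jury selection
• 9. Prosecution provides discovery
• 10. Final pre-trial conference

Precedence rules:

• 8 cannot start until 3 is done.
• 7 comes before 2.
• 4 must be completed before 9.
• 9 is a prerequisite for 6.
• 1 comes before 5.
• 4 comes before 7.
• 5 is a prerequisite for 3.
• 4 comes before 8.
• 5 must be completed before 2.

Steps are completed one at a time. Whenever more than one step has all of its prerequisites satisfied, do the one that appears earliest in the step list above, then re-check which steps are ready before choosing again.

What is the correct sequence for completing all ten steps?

1 → 4 → 5 → 3 → 7 → 2 → 8 → 9 → 6 → 10

Nothing is required for 1, 4 and 10. 1 is listed earlier → 1 first.
Ready: 4, 5 and 10. 4 is listed earlier → 4.
Ready: 5, 7, 9 and 10. 5 is listed earlier → 5.
3 now also ready, so the ready set is {3, 7, 9, 10}; 3 is listed earlier → 3.
8 now also ready, so the ready set is {7, 8, 9, 10}; 7 is listed earlier → 7.
2 now also ready, so the ready set is {2, 8, 9, 10}; 2 is listed earlier → 2.
Ready: 8, 9 and 10. 8 is listed earlier → 8.
Now 9 and 10 have their prerequisites met. 9 is listed earlier, so 9 next.
6 now also ready, so the ready set is {6, 10}; 6 is listed earlier → 6.
10 is the only step now ready → 10.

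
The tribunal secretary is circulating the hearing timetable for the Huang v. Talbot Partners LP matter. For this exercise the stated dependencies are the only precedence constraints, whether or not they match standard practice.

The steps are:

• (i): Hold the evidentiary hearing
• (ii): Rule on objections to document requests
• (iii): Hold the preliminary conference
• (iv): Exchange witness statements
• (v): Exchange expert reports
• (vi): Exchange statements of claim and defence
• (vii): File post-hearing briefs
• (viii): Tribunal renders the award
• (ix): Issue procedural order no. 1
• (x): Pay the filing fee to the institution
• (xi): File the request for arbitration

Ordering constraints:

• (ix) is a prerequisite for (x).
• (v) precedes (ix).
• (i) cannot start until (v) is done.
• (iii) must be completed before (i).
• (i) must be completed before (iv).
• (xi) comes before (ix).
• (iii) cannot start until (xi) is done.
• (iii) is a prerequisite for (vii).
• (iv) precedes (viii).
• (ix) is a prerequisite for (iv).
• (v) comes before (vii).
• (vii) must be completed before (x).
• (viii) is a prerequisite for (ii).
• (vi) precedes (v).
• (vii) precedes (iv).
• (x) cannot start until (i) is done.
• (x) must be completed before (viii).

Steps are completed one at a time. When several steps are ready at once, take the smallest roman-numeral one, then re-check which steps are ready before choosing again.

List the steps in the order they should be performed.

(vi), (v), (xi), (iii), (i), (vii), (ix), (iv), (x), (viii), (ii)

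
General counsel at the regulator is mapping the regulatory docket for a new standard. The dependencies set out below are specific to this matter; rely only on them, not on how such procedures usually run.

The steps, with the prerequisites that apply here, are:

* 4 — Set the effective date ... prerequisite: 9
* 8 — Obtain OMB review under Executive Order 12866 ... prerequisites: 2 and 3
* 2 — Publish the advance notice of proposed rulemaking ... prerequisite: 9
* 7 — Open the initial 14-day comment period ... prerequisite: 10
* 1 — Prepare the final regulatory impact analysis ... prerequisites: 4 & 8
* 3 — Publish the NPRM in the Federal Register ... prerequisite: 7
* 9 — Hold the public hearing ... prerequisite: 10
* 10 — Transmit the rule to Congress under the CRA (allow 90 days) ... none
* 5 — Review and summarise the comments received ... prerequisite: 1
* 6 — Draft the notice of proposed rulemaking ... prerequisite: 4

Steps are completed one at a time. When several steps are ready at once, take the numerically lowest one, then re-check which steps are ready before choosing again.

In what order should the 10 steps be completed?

10, 7, 3, 9, 2, 4, 6, 8, 1, 5

10 is the only step with nothing outstanding, so it goes first.
Now 7 and 9 have their prerequisites met. 7 has the earlier label, so 7 next.
3 now also ready, so the ready set is {3, 9}; 3 has the earlier label → 3.
Next only 9 has its prerequisites met → 9.
Ready: 2 and 4. 2 has the earlier label → 2.
8 now also ready, so the ready set is {4, 8}; 4 has the earlier label → 4.
6 now also ready, so the ready set is {6, 8}; 6 has the earlier label → 6.
8 is the only step now ready → 8.
Next only 1 has its prerequisites met → 1.
Next only 5 has its prerequisites met → 5.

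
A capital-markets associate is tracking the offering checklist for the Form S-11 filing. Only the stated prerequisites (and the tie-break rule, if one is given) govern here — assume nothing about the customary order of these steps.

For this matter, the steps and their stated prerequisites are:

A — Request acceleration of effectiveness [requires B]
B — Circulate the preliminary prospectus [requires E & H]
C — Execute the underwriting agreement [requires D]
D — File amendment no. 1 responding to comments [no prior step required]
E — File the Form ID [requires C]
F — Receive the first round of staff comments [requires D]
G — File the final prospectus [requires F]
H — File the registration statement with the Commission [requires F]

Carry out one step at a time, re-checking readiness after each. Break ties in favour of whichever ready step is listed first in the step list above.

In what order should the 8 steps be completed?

D → C → E → F → G → H → B → A

Only D has no prerequisites, so it is first.
Ready: C and F. C is listed earlier → C.
Ready: E and F. E is listed earlier → E.
F needed D, now all done → F.
Ready: G and H. G is listed earlier → G.
H needed F, now all done → H.
B is the only step now ready → B.
A is the only step now ready → A.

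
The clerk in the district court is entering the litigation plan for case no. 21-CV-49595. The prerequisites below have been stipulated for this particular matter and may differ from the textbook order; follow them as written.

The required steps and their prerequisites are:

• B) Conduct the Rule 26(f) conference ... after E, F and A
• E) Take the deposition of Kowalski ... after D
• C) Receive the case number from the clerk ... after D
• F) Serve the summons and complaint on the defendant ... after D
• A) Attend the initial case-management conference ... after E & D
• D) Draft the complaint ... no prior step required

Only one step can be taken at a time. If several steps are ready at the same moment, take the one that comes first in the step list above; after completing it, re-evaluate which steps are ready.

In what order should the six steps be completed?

D is the only step with nothing outstanding, so it goes first.
Ready: E, C and F. E is listed earlier → E.
Now C, F and A have their prerequisites met. C is listed earlier, so C next.
F and A are both available; F is listed earlier → F.
A is the only step now ready → A.
That leaves B as the only ready step → B.

D E C F A B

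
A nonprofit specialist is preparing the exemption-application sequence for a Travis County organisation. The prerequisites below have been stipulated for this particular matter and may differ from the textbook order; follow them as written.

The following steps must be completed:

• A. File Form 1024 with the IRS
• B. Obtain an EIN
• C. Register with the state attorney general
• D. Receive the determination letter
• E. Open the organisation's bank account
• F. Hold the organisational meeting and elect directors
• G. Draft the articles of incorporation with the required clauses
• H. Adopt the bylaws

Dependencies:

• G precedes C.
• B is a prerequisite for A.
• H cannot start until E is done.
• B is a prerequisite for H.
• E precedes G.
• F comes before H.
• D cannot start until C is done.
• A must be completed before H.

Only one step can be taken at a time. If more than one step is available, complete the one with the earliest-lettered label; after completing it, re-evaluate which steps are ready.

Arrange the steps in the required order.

B A E F G C D H

B, E and F have no prerequisites; B has the earlier label, so B is first.
A, E and F are all available; A has the earlier label → A.
E and F are both available; E has the earlier label → E.
F and G are both available; F has the earlier label → F.
H now also ready, so the ready set is {G, H}; G has the earlier label → G.
C now also ready, so the ready set is {C, H}; C has the earlier label → C.
D and H are both available; D has the earlier label → D.
That leaves H as the only ready step → H.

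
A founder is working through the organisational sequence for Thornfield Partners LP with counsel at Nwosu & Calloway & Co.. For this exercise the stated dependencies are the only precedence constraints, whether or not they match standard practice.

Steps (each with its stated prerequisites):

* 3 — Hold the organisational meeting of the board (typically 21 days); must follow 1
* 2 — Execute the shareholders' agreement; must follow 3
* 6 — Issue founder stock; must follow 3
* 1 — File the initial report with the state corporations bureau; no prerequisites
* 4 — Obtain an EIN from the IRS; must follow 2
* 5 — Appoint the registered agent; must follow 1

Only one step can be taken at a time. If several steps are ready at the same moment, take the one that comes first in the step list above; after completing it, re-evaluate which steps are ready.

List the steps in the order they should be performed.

1 has no prerequisites → 1 first.
Now 3 and 5 have their prerequisites met. 3 is listed earlier, so 3 next.
2 and 6 now also ready, so the ready set is {2, 6, 5}; 2 is listed earlier → 2.
Now 6, 4 and 5 have their prerequisites met. 6 is listed earlier, so 6 next.
Ready: 4 and 5. 4 is listed earlier → 4.
Next only 5 has its prerequisites met → 5.

1 → 3 → 2 → 6 → 4 → 5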